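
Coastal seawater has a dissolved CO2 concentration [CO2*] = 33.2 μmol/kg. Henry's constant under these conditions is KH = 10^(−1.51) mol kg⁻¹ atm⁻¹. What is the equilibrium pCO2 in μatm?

KH = 10^(−1.51) = 3.090×10^-2 mol kg⁻¹ atm⁻¹
pCO2 = [CO2*]/KH = 33.2×10^-6 / 3.090×10^-2 = 1.07×10^-3 atm = 1070 μatm

pCO2 = 1070 μatm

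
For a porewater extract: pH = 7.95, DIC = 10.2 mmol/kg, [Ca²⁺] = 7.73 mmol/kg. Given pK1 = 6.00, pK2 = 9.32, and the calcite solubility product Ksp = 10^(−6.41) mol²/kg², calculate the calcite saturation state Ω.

Ω = 8.20

α₂ = 1 / (1 + [H⁺]/K2 + [H⁺]²/(K1K2)) = 1 / (1 + 10^+1.37 + 10^-0.58)
   = 1 / (1 + 23.442 + 0.26303) = 1/24.705 = 0.04048
[CO3²⁻] = α₂ × DIC = 0.04048 × 10.2 = 0.4129 mmol/kg
Ksp = 10^(−6.41) = 3.890×10^-7
Ω = [Ca²⁺][CO3²⁻]/Ksp = (7.73×10^-3)(4.129×10^-4) / 3.890×10^-7 = 8.20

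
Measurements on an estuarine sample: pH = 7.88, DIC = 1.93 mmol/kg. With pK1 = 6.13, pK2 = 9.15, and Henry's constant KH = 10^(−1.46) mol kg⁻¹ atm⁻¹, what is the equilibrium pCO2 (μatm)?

pCO2 = 924 μatm

α₀ = 1 / (1 + K1/[H⁺] + K1K2/[H⁺]²) = 1 / (1 + 10^+1.75 + 10^+0.48)
   = 1 / (1 + 56.234 + 3.0200) = 1/60.254 = 0.01660
[CO2*] = α₀ × DIC = 0.01660 × 1.93 = 0.03203 mmol/kg
pCO2 = [CO2*]/KH = 3.203×10^-5 / 3.467×10^-2 = 924 μatm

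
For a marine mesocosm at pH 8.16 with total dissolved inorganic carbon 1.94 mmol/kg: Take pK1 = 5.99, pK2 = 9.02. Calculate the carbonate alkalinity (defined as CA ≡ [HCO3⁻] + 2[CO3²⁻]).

CA = [HCO3⁻] + 2[CO3²⁻] = (α₁ + 2α₂)·DIC
At pH 8.16: [H⁺]/K1 = 10^-2.17 = 0.0067608, K2/[H⁺] = 10^-0.86 = 0.13804
α₁ = 1/(1 + 0.0067608 + 0.13804) = 1/1.1448 = 0.8735; α₂ = α₁·K2/[H⁺] = 0.1206
α₁ + 2α₂ = 1.1147
CA = 1.1147 × 1.94 = 2.16 mmol/kg

CA = 2.16 mmol/kg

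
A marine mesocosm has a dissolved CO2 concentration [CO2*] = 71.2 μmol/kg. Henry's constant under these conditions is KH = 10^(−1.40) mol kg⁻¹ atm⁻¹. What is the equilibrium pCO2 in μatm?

KH = 10^(−1.40) = 3.981×10^-2 mol kg⁻¹ atm⁻¹
pCO2 = [CO2*]/KH = 71.2×10^-6 / 3.981×10^-2 = 1.79×10^-3 atm = 1790 μatm

pCO2 = 1790 μatm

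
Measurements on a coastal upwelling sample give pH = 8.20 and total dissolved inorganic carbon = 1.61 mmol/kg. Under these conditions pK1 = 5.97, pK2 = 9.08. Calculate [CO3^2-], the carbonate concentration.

[CO3²⁻] = 0.187 mmol/kg

α₂ = 1 / (1 + [H⁺]/K2 + [H⁺]²/(K1K2)) = 1 / (1 + 10^+0.88 + 10^-1.35)
   = 1 / (1 + 7.5858 + 0.044668) = 1/8.6304 = 0.1159
[CO3²⁻] = α₂ × DIC = 0.1159 × 1.61 = 0.187 mmol/kg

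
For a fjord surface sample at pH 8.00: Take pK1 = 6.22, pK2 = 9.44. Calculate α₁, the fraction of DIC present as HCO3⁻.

α₁ = 0.950

α₁ = 1 / (1 + [H⁺]/K1 + K2/[H⁺]) = 1 / (1 + 10^-1.78 + 10^-1.44)
   = 1 / (1 + 0.016596 + 0.036308) = 1/1.0529 = 0.9498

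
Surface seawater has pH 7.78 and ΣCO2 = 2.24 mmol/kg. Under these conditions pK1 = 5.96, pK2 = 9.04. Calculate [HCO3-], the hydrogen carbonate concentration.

α₁ = 1 / (1 + [H⁺]/K1 + K2/[H⁺]) = 1 / (1 + 10^-1.82 + 10^-1.26)
   = 1 / (1 + 0.015136 + 0.054954) = 1/1.0701 = 0.9345
[HCO3⁻] = α₁ × DIC = 0.9345 × 2.24 = 2.09 mmol/kg

[HCO3⁻] = 2.09 mmol/kg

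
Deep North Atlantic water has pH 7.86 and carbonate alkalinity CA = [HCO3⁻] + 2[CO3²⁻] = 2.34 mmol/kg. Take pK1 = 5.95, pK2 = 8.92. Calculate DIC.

DIC = 2.19 mmol/kg

CA = [HCO3⁻] + 2[CO3²⁻] = (α₁ + 2α₂)·DIC
At pH 7.86: [H⁺]/K1 = 10^-1.91 = 0.012303, K2/[H⁺] = 10^-1.06 = 0.087096
α₁ = 1/(1 + 0.012303 + 0.087096) = 1/1.0994 = 0.9096; α₂ = α₁·K2/[H⁺] = 0.07922
α₁ + 2α₂ = 1.0680
DIC = CA / (α₁ + 2α₂) = 2.34 / 1.0680 = 2.19 mmol/kg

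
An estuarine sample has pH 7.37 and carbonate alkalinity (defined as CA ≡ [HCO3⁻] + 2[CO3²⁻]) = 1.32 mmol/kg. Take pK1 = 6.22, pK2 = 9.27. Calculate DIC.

CA = [HCO3⁻] + 2[CO3²⁻] = (α₁ + 2α₂)·DIC
At pH 7.37: [H⁺]/K1 = 10^-1.15 = 0.070795, K2/[H⁺] = 10^-1.90 = 0.012589
α₁ = 1/(1 + 0.070795 + 0.012589) = 1/1.0834 = 0.9230; α₂ = α₁·K2/[H⁺] = 0.01162
α₁ + 2α₂ = 0.9463
DIC = CA / (α₁ + 2α₂) = 1.32 / 0.9463 = 1.39 mmol/kg

DIC = 1.39 mmol/kg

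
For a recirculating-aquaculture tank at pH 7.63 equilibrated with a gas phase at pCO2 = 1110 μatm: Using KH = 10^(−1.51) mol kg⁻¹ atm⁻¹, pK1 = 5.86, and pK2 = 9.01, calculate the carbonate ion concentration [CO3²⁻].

[CO2*] = KH · pCO2 = 10^(−1.51) × 1110×10^-6 = 3.430×10^-5 mol/kg
α₀ = 1/(1 + K1/[H⁺] + K1K2/[H⁺]²) = 1/(1 + 10^+1.77 + 10^+0.39) = 0.01604
DIC = [CO2*]/α₀ = 3.430×10^-5 / 0.01604 = 2.138 mmol/kg
[CO3²⁻] = α₂·DIC; α₂ = 0.03938, so [CO3²⁻] = 0.03938 × 2.138 = 0.0842 mmol/kg

[CO3²⁻] = 0.0842 mmol/kg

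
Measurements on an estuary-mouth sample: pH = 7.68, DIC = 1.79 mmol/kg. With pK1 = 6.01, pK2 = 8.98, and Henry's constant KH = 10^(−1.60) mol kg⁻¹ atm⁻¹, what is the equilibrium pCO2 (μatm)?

pCO2 = 1420 μatm

α₀ = 1 / (1 + K1/[H⁺] + K1K2/[H⁺]²) = 1 / (1 + 10^+1.67 + 10^+0.37)
   = 1 / (1 + 46.774 + 2.3442) = 1/50.118 = 0.01995
[CO2*] = α₀ × DIC = 0.01995 × 1.79 = 0.03572 mmol/kg
pCO2 = [CO2*]/KH = 3.572×10^-5 / 2.512×10^-2 = 1420 μatm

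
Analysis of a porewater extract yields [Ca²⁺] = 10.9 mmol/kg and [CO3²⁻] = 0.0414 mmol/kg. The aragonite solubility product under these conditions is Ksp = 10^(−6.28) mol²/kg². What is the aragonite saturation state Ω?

Ω = 0.860

Ksp = 10^(−6.28) = 5.248×10^-7
Ω = [Ca²⁺][CO3²⁻]/Ksp = (10.9×10^-3)(0.0414×10^-3) / 5.248×10^-7 = 0.860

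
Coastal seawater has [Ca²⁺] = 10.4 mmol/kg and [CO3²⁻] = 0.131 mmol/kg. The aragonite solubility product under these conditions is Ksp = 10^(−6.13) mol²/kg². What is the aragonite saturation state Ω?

Ω = 1.84

Ksp = 10^(−6.13) = 7.413×10^-7
Ω = [Ca²⁺][CO3²⁻]/Ksp = (10.4×10^-3)(0.131×10^-3) / 7.413×10^-7 = 1.84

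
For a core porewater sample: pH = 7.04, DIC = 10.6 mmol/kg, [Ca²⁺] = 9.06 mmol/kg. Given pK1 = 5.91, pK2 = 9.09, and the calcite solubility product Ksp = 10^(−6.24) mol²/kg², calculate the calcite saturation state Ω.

α₂ = 1 / (1 + [H⁺]/K2 + [H⁺]²/(K1K2)) = 1 / (1 + 10^+2.05 + 10^+0.92)
   = 1 / (1 + 112.20 + 8.3176) = 1/121.52 = 0.008229
[CO3²⁻] = α₂ × DIC = 0.008229 × 10.6 = 0.08723 mmol/kg
Ksp = 10^(−6.24) = 5.754×10^-7
Ω = [Ca²⁺][CO3²⁻]/Ksp = (9.06×10^-3)(8.723×10^-5) / 5.754×10^-7 = 1.37

Ω = 1.37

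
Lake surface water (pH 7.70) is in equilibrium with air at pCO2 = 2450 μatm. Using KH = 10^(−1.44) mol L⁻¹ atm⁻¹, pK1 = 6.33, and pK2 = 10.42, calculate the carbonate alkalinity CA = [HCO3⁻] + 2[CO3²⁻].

CA = 2.09 mmol/L

[CO2*] = KH · pCO2 = 10^(−1.44) × 2450×10^-6 = 8.895×10^-5 mol/L
α₀ = 1/(1 + K1/[H⁺] + K1K2/[H⁺]²) = 1/(1 + 10^+1.37 + 10^-1.35) = 0.04084
DIC = [CO2*]/α₀ = 8.895×10^-5 / 0.04084 = 2.178 mmol/L
CA = (α₁ + 2α₂)·DIC = (0.9573 + 2×0.001824) × 2.178 = 2.09 mmol/L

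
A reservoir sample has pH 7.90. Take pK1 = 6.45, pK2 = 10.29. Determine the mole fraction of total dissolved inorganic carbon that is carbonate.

α₂ = 1 / (1 + [H⁺]/K2 + [H⁺]²/(K1K2)) = 1 / (1 + 10^+2.39 + 10^+0.94)
   = 1 / (1 + 245.47 + 8.7096) = 1/255.18 = 0.003919

α₂ = 0.00392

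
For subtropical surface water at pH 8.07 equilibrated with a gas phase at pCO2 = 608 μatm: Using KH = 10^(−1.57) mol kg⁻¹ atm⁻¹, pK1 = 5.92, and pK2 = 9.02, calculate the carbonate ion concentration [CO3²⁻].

[CO2*] = KH · pCO2 = 10^(−1.57) × 608×10^-6 = 1.636×10^-5 mol/kg
α₀ = 1/(1 + K1/[H⁺] + K1K2/[H⁺]²) = 1/(1 + 10^+2.15 + 10^+1.20) = 0.006325
DIC = [CO2*]/α₀ = 1.636×10^-5 / 0.006325 = 2.587 mmol/kg
[CO3²⁻] = α₂·DIC; α₂ = 0.1002, so [CO3²⁻] = 0.1002 × 2.587 = 0.259 mmol/kg

[CO3²⁻] = 0.259 mmol/kg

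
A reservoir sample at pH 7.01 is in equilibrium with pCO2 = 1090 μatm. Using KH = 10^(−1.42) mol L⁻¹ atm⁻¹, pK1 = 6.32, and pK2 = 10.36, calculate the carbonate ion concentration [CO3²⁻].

[CO3²⁻] = 0.0907 μmol/L

[CO2*] = KH · pCO2 = 10^(−1.42) × 1090×10^-6 = 4.144×10^-5 mol/L
α₀ = 1/(1 + K1/[H⁺] + K1K2/[H⁺]²) = 1/(1 + 10^+0.69 + 10^-2.66) = 0.1695
DIC = [CO2*]/α₀ = 4.144×10^-5 / 0.1695 = 0.2445 mmol/L
[CO3²⁻] = α₂·DIC; α₂ = 0.0003708, so [CO3²⁻] = 0.0003708 × 0.2445 = 9.07×10^-5 mmol/L = 0.0907 μmol/L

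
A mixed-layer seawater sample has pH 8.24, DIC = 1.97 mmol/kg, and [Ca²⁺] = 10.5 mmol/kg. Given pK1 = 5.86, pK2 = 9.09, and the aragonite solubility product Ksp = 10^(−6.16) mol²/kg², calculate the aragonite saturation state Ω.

Ω = 3.69

α₂ = 1 / (1 + [H⁺]/K2 + [H⁺]²/(K1K2)) = 1 / (1 + 10^+0.85 + 10^-1.53)
   = 1 / (1 + 7.0795 + 0.029512) = 1/8.1090 = 0.1233
[CO3²⁻] = α₂ × DIC = 0.1233 × 1.97 = 0.2429 mmol/kg
Ksp = 10^(−6.16) = 6.918×10^-7
Ω = [Ca²⁺][CO3²⁻]/Ksp = (10.5×10^-3)(2.429×10^-4) / 6.918×10^-7 = 3.69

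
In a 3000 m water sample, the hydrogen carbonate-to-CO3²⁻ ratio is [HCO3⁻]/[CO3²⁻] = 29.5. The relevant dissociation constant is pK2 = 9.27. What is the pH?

From K2 = [H⁺][CO3²⁻]/[HCO3⁻]:  pH = pK2 − log₁₀([HCO3⁻]/[CO3²⁻])
log₁₀(29.5) = +1.470
pH = 9.27 − (+1.470) = 7.80

pH = 7.80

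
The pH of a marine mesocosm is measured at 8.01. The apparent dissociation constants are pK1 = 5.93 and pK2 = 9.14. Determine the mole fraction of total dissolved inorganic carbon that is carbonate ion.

α₂ = 0.0685

α₂ = 1 / (1 + [H⁺]/K2 + [H⁺]²/(K1K2)) = 1 / (1 + 10^+1.13 + 10^-0.95)
   = 1 / (1 + 13.490 + 0.11220) = 1/14.602 = 0.06848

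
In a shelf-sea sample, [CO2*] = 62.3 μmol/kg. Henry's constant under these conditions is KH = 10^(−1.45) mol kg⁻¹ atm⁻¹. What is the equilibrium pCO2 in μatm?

KH = 10^(−1.45) = 3.548×10^-2 mol kg⁻¹ atm⁻¹
pCO2 = [CO2*]/KH = 62.3×10^-6 / 3.548×10^-2 = 1.76×10^-3 atm = 1760 μatm

pCO2 = 1760 μatm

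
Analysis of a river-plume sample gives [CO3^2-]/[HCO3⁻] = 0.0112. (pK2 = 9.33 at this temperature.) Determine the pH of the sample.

pH = 7.38

From K2 = [H⁺][CO3^2-]/[HCO3⁻]:  pH = pK2 + log₁₀([CO3^2-]/[HCO3⁻])
log₁₀(0.0112) = -1.951
pH = 9.33 + (-1.951) = 7.38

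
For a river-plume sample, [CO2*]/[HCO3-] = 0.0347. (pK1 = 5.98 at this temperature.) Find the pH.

pH = 7.44

From K1 = [H⁺][HCO3-]/[CO2*]:  pH = pK1 − log₁₀([CO2*]/[HCO3-])
log₁₀(0.0347) = -1.460
pH = 5.98 − (-1.460) = 7.44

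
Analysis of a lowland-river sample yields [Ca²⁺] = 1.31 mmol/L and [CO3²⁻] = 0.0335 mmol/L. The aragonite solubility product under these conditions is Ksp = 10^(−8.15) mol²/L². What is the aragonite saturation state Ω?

Ω = 6.20

Ksp = 10^(−8.15) = 7.079×10^-9
Ω = [Ca²⁺][CO3²⁻]/Ksp = (1.31×10^-3)(0.0335×10^-3) / 7.079×10^-9 = 6.20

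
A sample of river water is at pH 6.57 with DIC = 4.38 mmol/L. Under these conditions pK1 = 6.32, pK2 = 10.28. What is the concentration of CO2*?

α₀ = 1 / (1 + K1/[H⁺] + K1K2/[H⁺]²) = 1 / (1 + 10^+0.25 + 10^-3.46)
   = 1 / (1 + 1.7783 + 0.00034674) = 1/2.7786 = 0.3599
[CO2*] = α₀ × DIC = 0.3599 × 4.38 = 1.58 mmol/L

[CO2*] = 1.58 mmol/L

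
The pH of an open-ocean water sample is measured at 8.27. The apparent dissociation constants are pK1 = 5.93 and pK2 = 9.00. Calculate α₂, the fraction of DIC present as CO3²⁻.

α₂ = 1 / (1 + [H⁺]/K2 + [H⁺]²/(K1K2)) = 1 / (1 + 10^+0.73 + 10^-1.61)
   = 1 / (1 + 5.3703 + 0.024547) = 1/6.3949 = 0.1564

α₂ = 0.156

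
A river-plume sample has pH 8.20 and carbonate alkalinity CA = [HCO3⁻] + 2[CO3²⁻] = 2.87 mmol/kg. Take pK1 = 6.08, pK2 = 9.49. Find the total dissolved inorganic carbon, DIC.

DIC = 2.76 mmol/kg

CA = [HCO3⁻] + 2[CO3²⁻] = (α₁ + 2α₂)·DIC
At pH 8.20: [H⁺]/K1 = 10^-2.12 = 0.0075858, K2/[H⁺] = 10^-1.29 = 0.051286
α₁ = 1/(1 + 0.0075858 + 0.051286) = 1/1.0589 = 0.9444; α₂ = α₁·K2/[H⁺] = 0.04843
α₁ + 2α₂ = 1.0413
DIC = CA / (α₁ + 2α₂) = 2.87 / 1.0413 = 2.76 mmol/kg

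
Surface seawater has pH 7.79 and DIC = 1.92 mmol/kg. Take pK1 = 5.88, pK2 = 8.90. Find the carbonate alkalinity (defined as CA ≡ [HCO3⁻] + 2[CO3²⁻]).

CA = [HCO3⁻] + 2[CO3²⁻] = (α₁ + 2α₂)·DIC
At pH 7.79: [H⁺]/K1 = 10^-1.91 = 0.012303, K2/[H⁺] = 10^-1.11 = 0.077625
α₁ = 1/(1 + 0.012303 + 0.077625) = 1/1.0899 = 0.9175; α₂ = α₁·K2/[H⁺] = 0.07122
α₁ + 2α₂ = 1.0599
CA = 1.0599 × 1.92 = 2.04 mmol/kg

CA = 2.04 mmol/kg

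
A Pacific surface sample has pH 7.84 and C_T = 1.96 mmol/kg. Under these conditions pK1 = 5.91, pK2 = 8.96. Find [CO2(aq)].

α₀ = 1 / (1 + K1/[H⁺] + K1K2/[H⁺]²) = 1 / (1 + 10^+1.93 + 10^+0.81)
   = 1 / (1 + 85.114 + 6.4565) = 1/92.570 = 0.01080
[CO2*] = α₀ × DIC = 0.01080 × 1.96 = 0.0212 mmol/kg

[CO2*] = 0.0212 mmol/kg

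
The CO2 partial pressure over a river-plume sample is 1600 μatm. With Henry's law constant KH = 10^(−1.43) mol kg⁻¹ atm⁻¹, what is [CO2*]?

[CO2*] = 59.4 μmol/kg

KH = 10^(−1.43) = 3.715×10^-2 mol kg⁻¹ atm⁻¹
[CO2*] = KH · pCO2 = 3.715×10^-2 × 1600×10^-6 atm = 5.94×10^-5 mol/kg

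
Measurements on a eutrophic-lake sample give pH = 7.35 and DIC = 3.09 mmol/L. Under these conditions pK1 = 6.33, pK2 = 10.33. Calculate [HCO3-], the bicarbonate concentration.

[HCO3⁻] = 2.82 mmol/L

α₁ = 1 / (1 + [H⁺]/K1 + K2/[H⁺]) = 1 / (1 + 10^-1.02 + 10^-2.98)
   = 1 / (1 + 0.095499 + 0.0010471) = 1/1.0965 = 0.9120
[HCO3⁻] = α₁ × DIC = 0.9120 × 3.09 = 2.82 mmol/L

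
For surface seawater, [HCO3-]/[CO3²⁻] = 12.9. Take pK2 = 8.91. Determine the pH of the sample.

From K2 = [H⁺][CO3²⁻]/[HCO3-]:  pH = pK2 − log₁₀([HCO3-]/[CO3²⁻])
log₁₀(12.9) = +1.111
pH = 8.91 − (+1.111) = 7.80

pH = 7.80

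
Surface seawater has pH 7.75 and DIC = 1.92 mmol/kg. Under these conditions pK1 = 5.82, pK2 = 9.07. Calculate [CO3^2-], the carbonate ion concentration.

[CO3²⁻] = 0.0867 mmol/kg

α₂ = 1 / (1 + [H⁺]/K2 + [H⁺]²/(K1K2)) = 1 / (1 + 10^+1.32 + 10^-0.61)
   = 1 / (1 + 20.893 + 0.24547) = 1/22.138 = 0.04517
[CO3²⁻] = α₂ × DIC = 0.04517 × 1.92 = 0.0867 mmol/kg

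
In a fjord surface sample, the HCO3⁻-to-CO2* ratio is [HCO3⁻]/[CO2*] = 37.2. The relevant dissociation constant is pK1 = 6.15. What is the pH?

pH = 7.72

From K1 = [H⁺][HCO3⁻]/[CO2*]:  pH = pK1 + log₁₀([HCO3⁻]/[CO2*])
log₁₀(37.2) = +1.571
pH = 6.15 + (+1.571) = 7.72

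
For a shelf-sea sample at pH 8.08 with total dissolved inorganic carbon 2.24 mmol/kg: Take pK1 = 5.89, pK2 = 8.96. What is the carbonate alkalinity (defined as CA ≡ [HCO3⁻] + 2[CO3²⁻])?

CA = [HCO3⁻] + 2[CO3²⁻] = (α₁ + 2α₂)·DIC
At pH 8.08: [H⁺]/K1 = 10^-2.19 = 0.0064565, K2/[H⁺] = 10^-0.88 = 0.13183
α₁ = 1/(1 + 0.0064565 + 0.13183) = 1/1.1383 = 0.8785; α₂ = α₁·K2/[H⁺] = 0.1158
α₁ + 2α₂ = 1.1101
CA = 1.1101 × 2.24 = 2.49 mmol/kg

CA = 2.49 mmol/kg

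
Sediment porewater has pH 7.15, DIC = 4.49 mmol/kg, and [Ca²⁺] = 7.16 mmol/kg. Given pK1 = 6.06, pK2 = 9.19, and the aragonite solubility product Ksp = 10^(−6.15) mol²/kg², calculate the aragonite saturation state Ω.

Ω = 0.380

α₂ = 1 / (1 + [H⁺]/K2 + [H⁺]²/(K1K2)) = 1 / (1 + 10^+2.04 + 10^+0.95)
   = 1 / (1 + 109.65 + 8.9125) = 1/119.56 = 0.008364
[CO3²⁻] = α₂ × DIC = 0.008364 × 4.49 = 0.03755 mmol/kg
Ksp = 10^(−6.15) = 7.079×10^-7
Ω = [Ca²⁺][CO3²⁻]/Ksp = (7.16×10^-3)(3.755×10^-5) / 7.079×10^-7 = 0.380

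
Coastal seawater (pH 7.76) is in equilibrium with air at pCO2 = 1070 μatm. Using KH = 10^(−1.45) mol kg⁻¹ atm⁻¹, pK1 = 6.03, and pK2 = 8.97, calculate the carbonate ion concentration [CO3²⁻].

[CO3²⁻] = 0.126 mmol/kg

[CO2*] = KH · pCO2 = 10^(−1.45) × 1070×10^-6 = 3.797×10^-5 mol/kg
α₀ = 1/(1 + K1/[H⁺] + K1K2/[H⁺]²) = 1/(1 + 10^+1.73 + 10^+0.52) = 0.01724
DIC = [CO2*]/α₀ = 3.797×10^-5 / 0.01724 = 2.203 mmol/kg
[CO3²⁻] = α₂·DIC; α₂ = 0.05708, so [CO3²⁻] = 0.05708 × 2.203 = 0.126 mmol/kg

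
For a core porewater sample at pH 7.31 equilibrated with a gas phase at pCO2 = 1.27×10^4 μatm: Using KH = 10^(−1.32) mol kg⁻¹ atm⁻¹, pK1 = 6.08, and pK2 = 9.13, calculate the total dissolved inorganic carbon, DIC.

[CO2*] = KH · pCO2 = 10^(−1.32) × 1.27×10^4×10^-6 = 6.079×10^-4 mol/kg
α₀ = 1/(1 + K1/[H⁺] + K1K2/[H⁺]²) = 1/(1 + 10^+1.23 + 10^-0.59) = 0.05483
DIC = [CO2*]/α₀ = 6.079×10^-4 / 0.05483 = 11.1 mmol/kg

DIC = 11.1 mmol/kg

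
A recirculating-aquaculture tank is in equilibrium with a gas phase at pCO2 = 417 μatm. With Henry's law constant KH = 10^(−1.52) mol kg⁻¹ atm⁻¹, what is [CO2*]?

KH = 10^(−1.52) = 3.020×10^-2 mol kg⁻¹ atm⁻¹
[CO2*] = KH · pCO2 = 3.020×10^-2 × 417×10^-6 atm = 1.26×10^-5 mol/kg

[CO2*] = 12.6 μmol/kg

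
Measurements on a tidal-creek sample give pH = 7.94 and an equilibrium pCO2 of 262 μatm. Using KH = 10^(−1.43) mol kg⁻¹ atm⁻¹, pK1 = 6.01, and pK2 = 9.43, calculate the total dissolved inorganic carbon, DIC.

DIC = 0.865 mmol/kg

[CO2*] = KH · pCO2 = 10^(−1.43) × 262×10^-6 = 9.734×10^-6 mol/kg
α₀ = 1/(1 + K1/[H⁺] + K1K2/[H⁺]²) = 1/(1 + 10^+1.93 + 10^+0.44) = 0.01125
DIC = [CO2*]/α₀ = 9.734×10^-6 / 0.01125 = 0.865 mmol/kg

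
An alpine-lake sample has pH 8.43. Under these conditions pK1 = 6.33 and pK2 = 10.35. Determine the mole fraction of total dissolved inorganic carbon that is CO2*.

α₀ = 1 / (1 + K1/[H⁺] + K1K2/[H⁺]²) = 1 / (1 + 10^+2.10 + 10^+0.18)
   = 1 / (1 + 125.89 + 1.5136) = 1/128.41 = 0.007788

α₀ = 0.00779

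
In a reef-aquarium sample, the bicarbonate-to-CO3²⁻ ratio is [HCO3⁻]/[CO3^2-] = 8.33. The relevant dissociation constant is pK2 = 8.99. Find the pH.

pH = 8.07

From K2 = [H⁺][CO3^2-]/[HCO3⁻]:  pH = pK2 − log₁₀([HCO3⁻]/[CO3^2-])
log₁₀(8.33) = +0.921
pH = 8.99 − (+0.921) = 8.07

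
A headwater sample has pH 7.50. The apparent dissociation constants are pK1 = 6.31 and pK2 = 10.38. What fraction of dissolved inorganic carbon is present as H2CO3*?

α₀ = 0.0606

α₀ = 1 / (1 + K1/[H⁺] + K1K2/[H⁺]²) = 1 / (1 + 10^+1.19 + 10^-1.69)
   = 1 / (1 + 15.488 + 0.020417) = 1/16.509 = 0.06057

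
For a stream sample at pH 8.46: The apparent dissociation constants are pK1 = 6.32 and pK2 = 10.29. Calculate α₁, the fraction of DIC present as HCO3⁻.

α₁ = 0.978

α₁ = 1 / (1 + [H⁺]/K1 + K2/[H⁺]) = 1 / (1 + 10^-2.14 + 10^-1.83)
   = 1 / (1 + 0.0072444 + 0.014791) = 1/1.0220 = 0.9784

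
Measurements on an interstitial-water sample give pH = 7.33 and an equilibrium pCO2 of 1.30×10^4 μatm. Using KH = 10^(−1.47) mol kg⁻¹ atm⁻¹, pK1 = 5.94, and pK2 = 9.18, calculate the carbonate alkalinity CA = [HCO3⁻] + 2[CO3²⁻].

CA = 11.1 mmol/kg

[CO2*] = KH · pCO2 = 10^(−1.47) × 1.30×10^4×10^-6 = 4.405×10^-4 mol/kg
α₀ = 1/(1 + K1/[H⁺] + K1K2/[H⁺]²) = 1/(1 + 10^+1.39 + 10^-0.46) = 0.03862
DIC = [CO2*]/α₀ = 4.405×10^-4 / 0.03862 = 11.41 mmol/kg
CA = (α₁ + 2α₂)·DIC = (0.9480 + 2×0.01339) × 11.41 = 11.1 mmol/kg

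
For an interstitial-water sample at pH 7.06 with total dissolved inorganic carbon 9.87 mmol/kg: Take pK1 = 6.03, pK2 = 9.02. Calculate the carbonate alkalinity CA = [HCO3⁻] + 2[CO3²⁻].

CA = 9.13 mmol/kg

CA = [HCO3⁻] + 2[CO3²⁻] = (α₁ + 2α₂)·DIC
At pH 7.06: [H⁺]/K1 = 10^-1.03 = 0.093325, K2/[H⁺] = 10^-1.96 = 0.010965
α₁ = 1/(1 + 0.093325 + 0.010965) = 1/1.1043 = 0.9056; α₂ = α₁·K2/[H⁺] = 0.009929
α₁ + 2α₂ = 0.9254
CA = 0.9254 × 9.87 = 9.13 mmol/kg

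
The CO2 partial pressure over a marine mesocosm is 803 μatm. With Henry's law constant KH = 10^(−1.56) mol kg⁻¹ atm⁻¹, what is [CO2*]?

KH = 10^(−1.56) = 2.754×10^-2 mol kg⁻¹ atm⁻¹
[CO2*] = KH · pCO2 = 2.754×10^-2 × 803×10^-6 atm = 2.21×10^-5 mol/kg

[CO2*] = 22.1 μmol/kg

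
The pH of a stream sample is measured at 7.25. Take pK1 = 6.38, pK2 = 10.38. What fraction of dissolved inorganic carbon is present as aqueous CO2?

α₀ = 1 / (1 + K1/[H⁺] + K1K2/[H⁺]²) = 1 / (1 + 10^+0.87 + 10^-2.26)
   = 1 / (1 + 7.4131 + 0.0054954) = 1/8.4186 = 0.1188

α₀ = 0.119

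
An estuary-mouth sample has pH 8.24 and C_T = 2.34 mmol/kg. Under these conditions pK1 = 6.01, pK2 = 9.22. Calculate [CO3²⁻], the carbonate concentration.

[CO3²⁻] = 0.221 mmol/kg

α₂ = 1 / (1 + [H⁺]/K2 + [H⁺]²/(K1K2)) = 1 / (1 + 10^+0.98 + 10^-1.25)
   = 1 / (1 + 9.5499 + 0.056234) = 1/10.606 = 0.09428
[CO3²⁻] = α₂ × DIC = 0.09428 × 2.34 = 0.221 mmol/kg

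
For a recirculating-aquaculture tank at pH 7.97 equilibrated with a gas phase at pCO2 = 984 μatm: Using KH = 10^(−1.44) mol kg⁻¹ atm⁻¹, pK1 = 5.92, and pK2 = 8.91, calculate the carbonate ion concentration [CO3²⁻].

[CO2*] = KH · pCO2 = 10^(−1.44) × 984×10^-6 = 3.573×10^-5 mol/kg
α₀ = 1/(1 + K1/[H⁺] + K1K2/[H⁺]²) = 1/(1 + 10^+2.05 + 10^+1.11) = 0.007931
DIC = [CO2*]/α₀ = 3.573×10^-5 / 0.007931 = 4.505 mmol/kg
[CO3²⁻] = α₂·DIC; α₂ = 0.1022, so [CO3²⁻] = 0.1022 × 4.505 = 0.460 mmol/kg

[CO3²⁻] = 0.460 mmol/kg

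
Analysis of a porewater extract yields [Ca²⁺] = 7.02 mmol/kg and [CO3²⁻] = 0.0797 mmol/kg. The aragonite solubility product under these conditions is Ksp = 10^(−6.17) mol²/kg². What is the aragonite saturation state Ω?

Ksp = 10^(−6.17) = 6.761×10^-7
Ω = [Ca²⁺][CO3²⁻]/Ksp = (7.02×10^-3)(0.0797×10^-3) / 6.761×10^-7 = 0.828

Ω = 0.828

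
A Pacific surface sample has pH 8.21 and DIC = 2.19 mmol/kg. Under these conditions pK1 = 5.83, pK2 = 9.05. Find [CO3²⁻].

α₂ = 1 / (1 + [H⁺]/K2 + [H⁺]²/(K1K2)) = 1 / (1 + 10^+0.84 + 10^-1.54)
   = 1 / (1 + 6.9183 + 0.028840) = 1/7.9472 = 0.1258
[CO3²⁻] = α₂ × DIC = 0.1258 × 2.19 = 0.276 mmol/kg

[CO3²⁻] = 0.276 mmol/kg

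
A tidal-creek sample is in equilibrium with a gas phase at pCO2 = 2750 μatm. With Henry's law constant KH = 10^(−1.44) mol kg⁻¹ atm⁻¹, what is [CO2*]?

[CO2*] = 99.8 μmol/kg

KH = 10^(−1.44) = 3.631×10^-2 mol kg⁻¹ atm⁻¹
[CO2*] = KH · pCO2 = 3.631×10^-2 × 2750×10^-6 atm = 9.98×10^-5 mol/kg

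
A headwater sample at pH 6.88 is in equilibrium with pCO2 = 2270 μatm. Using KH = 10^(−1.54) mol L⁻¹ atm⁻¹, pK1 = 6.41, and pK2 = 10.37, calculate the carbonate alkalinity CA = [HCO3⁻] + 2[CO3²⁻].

CA = 0.193 mmol/L

[CO2*] = KH · pCO2 = 10^(−1.54) × 2270×10^-6 = 6.547×10^-5 mol/L
α₀ = 1/(1 + K1/[H⁺] + K1K2/[H⁺]²) = 1/(1 + 10^+0.47 + 10^-3.02) = 0.2530
DIC = [CO2*]/α₀ = 6.547×10^-5 / 0.2530 = 0.2587 mmol/L
CA = (α₁ + 2α₂)·DIC = (0.7467 + 2×0.0002416) × 0.2587 = 0.193 mmol/L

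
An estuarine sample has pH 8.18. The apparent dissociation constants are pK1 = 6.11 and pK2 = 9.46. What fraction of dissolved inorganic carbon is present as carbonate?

α₂ = 1 / (1 + [H⁺]/K2 + [H⁺]²/(K1K2)) = 1 / (1 + 10^+1.28 + 10^-0.79)
   = 1 / (1 + 19.055 + 0.16218) = 1/20.217 = 0.04946

α₂ = 0.0495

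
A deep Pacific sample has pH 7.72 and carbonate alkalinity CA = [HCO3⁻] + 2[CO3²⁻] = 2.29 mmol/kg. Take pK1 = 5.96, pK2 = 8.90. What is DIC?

DIC = 2.19 mmol/kg

CA = [HCO3⁻] + 2[CO3²⁻] = (α₁ + 2α₂)·DIC
At pH 7.72: [H⁺]/K1 = 10^-1.76 = 0.017378, K2/[H⁺] = 10^-1.18 = 0.066069
α₁ = 1/(1 + 0.017378 + 0.066069) = 1/1.0834 = 0.9230; α₂ = α₁·K2/[H⁺] = 0.06098
α₁ + 2α₂ = 1.0449
DIC = CA / (α₁ + 2α₂) = 2.29 / 1.0449 = 2.19 mmol/kg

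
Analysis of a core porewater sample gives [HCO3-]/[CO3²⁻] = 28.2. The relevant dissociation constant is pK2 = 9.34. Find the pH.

pH = 7.89

From K2 = [H⁺][CO3²⁻]/[HCO3-]:  pH = pK2 − log₁₀([HCO3-]/[CO3²⁻])
log₁₀(28.2) = +1.450
pH = 9.34 − (+1.450) = 7.89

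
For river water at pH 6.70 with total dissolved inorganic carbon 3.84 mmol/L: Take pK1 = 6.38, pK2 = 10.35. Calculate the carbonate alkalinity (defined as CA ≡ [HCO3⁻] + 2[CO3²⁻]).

CA = [HCO3⁻] + 2[CO3²⁻] = (α₁ + 2α₂)·DIC
At pH 6.70: [H⁺]/K1 = 10^-0.32 = 0.47863, K2/[H⁺] = 10^-3.65 = 0.00022387
α₁ = 1/(1 + 0.47863 + 0.00022387) = 1/1.4789 = 0.6762; α₂ = α₁·K2/[H⁺] = 0.0001514
α₁ + 2α₂ = 0.6765
CA = 0.6765 × 3.84 = 2.60 mmol/L

CA = 2.60 mmol/L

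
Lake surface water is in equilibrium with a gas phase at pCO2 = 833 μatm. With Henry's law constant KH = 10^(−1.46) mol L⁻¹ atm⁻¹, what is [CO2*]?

KH = 10^(−1.46) = 3.467×10^-2 mol L⁻¹ atm⁻¹
[CO2*] = KH · pCO2 = 3.467×10^-2 × 833×10^-6 atm = 2.89×10^-5 mol/L

[CO2*] = 28.9 μmol/L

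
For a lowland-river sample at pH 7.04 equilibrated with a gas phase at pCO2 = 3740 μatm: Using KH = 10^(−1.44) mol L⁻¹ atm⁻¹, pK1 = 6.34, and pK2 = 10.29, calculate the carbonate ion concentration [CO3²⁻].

[CO3²⁻] = 0.383 μmol/L

[CO2*] = KH · pCO2 = 10^(−1.44) × 3740×10^-6 = 1.358×10^-4 mol/L
α₀ = 1/(1 + K1/[H⁺] + K1K2/[H⁺]²) = 1/(1 + 10^+0.70 + 10^-2.55) = 0.1663
DIC = [CO2*]/α₀ = 1.358×10^-4 / 0.1663 = 0.8167 mmol/L
[CO3²⁻] = α₂·DIC; α₂ = 0.0004686, so [CO3²⁻] = 0.0004686 × 0.8167 = 0.000383 mmol/L = 0.383 μmol/L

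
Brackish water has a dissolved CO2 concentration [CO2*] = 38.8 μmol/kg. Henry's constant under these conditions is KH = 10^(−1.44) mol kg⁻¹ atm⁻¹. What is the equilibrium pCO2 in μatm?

pCO2 = 1070 μatm

KH = 10^(−1.44) = 3.631×10^-2 mol kg⁻¹ atm⁻¹
pCO2 = [CO2*]/KH = 38.8×10^-6 / 3.631×10^-2 = 1.07×10^-3 atm = 1070 μatm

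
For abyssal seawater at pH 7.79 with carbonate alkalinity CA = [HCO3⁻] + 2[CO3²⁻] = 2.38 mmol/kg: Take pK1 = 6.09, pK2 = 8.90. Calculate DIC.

CA = [HCO3⁻] + 2[CO3²⁻] = (α₁ + 2α₂)·DIC
At pH 7.79: [H⁺]/K1 = 10^-1.70 = 0.019953, K2/[H⁺] = 10^-1.11 = 0.077625
α₁ = 1/(1 + 0.019953 + 0.077625) = 1/1.0976 = 0.9111; α₂ = α₁·K2/[H⁺] = 0.07072
α₁ + 2α₂ = 1.0525
DIC = CA / (α₁ + 2α₂) = 2.38 / 1.0525 = 2.26 mmol/kg

DIC = 2.26 mmol/kg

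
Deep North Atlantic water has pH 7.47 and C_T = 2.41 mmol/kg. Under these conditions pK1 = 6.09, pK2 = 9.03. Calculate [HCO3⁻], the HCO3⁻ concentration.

α₁ = 1 / (1 + [H⁺]/K1 + K2/[H⁺]) = 1 / (1 + 10^-1.38 + 10^-1.56)
   = 1 / (1 + 0.041687 + 0.027542) = 1/1.0692 = 0.9353
[HCO3⁻] = α₁ × DIC = 0.9353 × 2.41 = 2.25 mmol/kg

[HCO3⁻] = 2.25 mmol/kg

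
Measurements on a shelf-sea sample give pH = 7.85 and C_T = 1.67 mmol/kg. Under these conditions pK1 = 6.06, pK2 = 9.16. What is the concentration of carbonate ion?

α₂ = 1 / (1 + [H⁺]/K2 + [H⁺]²/(K1K2)) = 1 / (1 + 10^+1.31 + 10^-0.48)
   = 1 / (1 + 20.417 + 0.33113) = 1/21.749 = 0.04598
[CO3²⁻] = α₂ × DIC = 0.04598 × 1.67 = 0.0768 mmol/kg

[CO3²⁻] = 0.0768 mmol/kg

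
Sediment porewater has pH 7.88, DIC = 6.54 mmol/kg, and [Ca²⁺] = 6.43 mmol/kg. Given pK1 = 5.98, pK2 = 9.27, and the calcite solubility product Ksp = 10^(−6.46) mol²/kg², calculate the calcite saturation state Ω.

Ω = 4.69

α₂ = 1 / (1 + [H⁺]/K2 + [H⁺]²/(K1K2)) = 1 / (1 + 10^+1.39 + 10^-0.51)
   = 1 / (1 + 24.547 + 0.30903) = 1/25.856 = 0.03868
[CO3²⁻] = α₂ × DIC = 0.03868 × 6.54 = 0.2529 mmol/kg
Ksp = 10^(−6.46) = 3.467×10^-7
Ω = [Ca²⁺][CO3²⁻]/Ksp = (6.43×10^-3)(2.529×10^-4) / 3.467×10^-7 = 4.69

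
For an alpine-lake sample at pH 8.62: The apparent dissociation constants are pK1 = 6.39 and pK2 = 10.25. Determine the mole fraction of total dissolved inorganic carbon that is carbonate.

α₂ = 0.0228

α₂ = 1 / (1 + [H⁺]/K2 + [H⁺]²/(K1K2)) = 1 / (1 + 10^+1.63 + 10^-0.60)
   = 1 / (1 + 42.658 + 0.25119) = 1/43.909 = 0.02277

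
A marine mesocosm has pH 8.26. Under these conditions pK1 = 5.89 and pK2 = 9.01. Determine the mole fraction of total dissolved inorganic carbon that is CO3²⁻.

α₂ = 0.150

α₂ = 1 / (1 + [H⁺]/K2 + [H⁺]²/(K1K2)) = 1 / (1 + 10^+0.75 + 10^-1.62)
   = 1 / (1 + 5.6234 + 0.023988) = 1/6.6474 = 0.1504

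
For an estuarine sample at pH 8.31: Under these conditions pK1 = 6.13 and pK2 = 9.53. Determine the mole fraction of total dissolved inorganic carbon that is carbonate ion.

α₂ = 0.0565

α₂ = 1 / (1 + [H⁺]/K2 + [H⁺]²/(K1K2)) = 1 / (1 + 10^+1.22 + 10^-0.96)
   = 1 / (1 + 16.596 + 0.10965) = 1/17.706 = 0.05648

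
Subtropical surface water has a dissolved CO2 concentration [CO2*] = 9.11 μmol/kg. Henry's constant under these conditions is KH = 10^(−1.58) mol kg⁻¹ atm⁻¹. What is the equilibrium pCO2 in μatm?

KH = 10^(−1.58) = 2.630×10^-2 mol kg⁻¹ atm⁻¹
pCO2 = [CO2*]/KH = 9.11×10^-6 / 2.630×10^-2 = 3.46×10^-4 atm = 346 μatm

pCO2 = 346 μatm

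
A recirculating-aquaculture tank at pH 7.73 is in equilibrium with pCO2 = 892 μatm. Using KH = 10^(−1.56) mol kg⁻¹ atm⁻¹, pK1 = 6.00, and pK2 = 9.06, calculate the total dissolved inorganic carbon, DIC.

DIC = 1.41 mmol/kg

[CO2*] = KH · pCO2 = 10^(−1.56) × 892×10^-6 = 2.457×10^-5 mol/kg
α₀ = 1/(1 + K1/[H⁺] + K1K2/[H⁺]²) = 1/(1 + 10^+1.73 + 10^+0.40) = 0.01748
DIC = [CO2*]/α₀ = 2.457×10^-5 / 0.01748 = 1.41 mmol/kg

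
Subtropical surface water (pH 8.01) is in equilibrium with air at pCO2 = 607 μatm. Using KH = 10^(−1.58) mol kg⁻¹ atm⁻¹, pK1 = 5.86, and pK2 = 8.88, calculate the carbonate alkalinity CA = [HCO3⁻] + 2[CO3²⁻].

CA = 2.86 mmol/kg

[CO2*] = KH · pCO2 = 10^(−1.58) × 607×10^-6 = 1.597×10^-5 mol/kg
α₀ = 1/(1 + K1/[H⁺] + K1K2/[H⁺]²) = 1/(1 + 10^+2.15 + 10^+1.28) = 0.006199
DIC = [CO2*]/α₀ = 1.597×10^-5 / 0.006199 = 2.575 mmol/kg
CA = (α₁ + 2α₂)·DIC = (0.8757 + 2×0.1181) × 2.575 = 2.86 mmol/kg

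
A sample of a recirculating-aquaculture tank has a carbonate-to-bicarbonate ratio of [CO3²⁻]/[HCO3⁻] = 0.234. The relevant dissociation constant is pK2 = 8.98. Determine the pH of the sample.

pH = 8.35

From K2 = [H⁺][CO3²⁻]/[HCO3⁻]:  pH = pK2 + log₁₀([CO3²⁻]/[HCO3⁻])
log₁₀(0.234) = -0.631
pH = 8.98 + (-0.631) = 8.35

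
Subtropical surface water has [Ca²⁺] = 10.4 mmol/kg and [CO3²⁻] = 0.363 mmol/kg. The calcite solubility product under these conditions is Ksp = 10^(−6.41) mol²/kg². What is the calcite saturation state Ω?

Ω = 9.70

Ksp = 10^(−6.41) = 3.890×10^-7
Ω = [Ca²⁺][CO3²⁻]/Ksp = (10.4×10^-3)(0.363×10^-3) / 3.890×10^-7 = 9.70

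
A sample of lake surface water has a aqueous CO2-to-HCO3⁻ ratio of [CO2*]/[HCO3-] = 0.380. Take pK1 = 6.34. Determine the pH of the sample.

pH = 6.76

From K1 = [H⁺][HCO3-]/[CO2*]:  pH = pK1 − log₁₀([CO2*]/[HCO3-])
log₁₀(0.380) = -0.420
pH = 6.34 − (-0.420) = 6.76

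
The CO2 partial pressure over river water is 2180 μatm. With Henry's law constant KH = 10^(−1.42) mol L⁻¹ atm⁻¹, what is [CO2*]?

[CO2*] = 82.9 μmol/L

KH = 10^(−1.42) = 3.802×10^-2 mol L⁻¹ atm⁻¹
[CO2*] = KH · pCO2 = 3.802×10^-2 × 2180×10^-6 atm = 8.29×10^-5 mol/L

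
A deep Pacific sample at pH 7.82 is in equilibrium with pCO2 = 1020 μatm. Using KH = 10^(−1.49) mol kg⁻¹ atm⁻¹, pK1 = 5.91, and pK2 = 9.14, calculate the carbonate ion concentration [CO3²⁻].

[CO2*] = KH · pCO2 = 10^(−1.49) × 1020×10^-6 = 3.301×10^-5 mol/kg
α₀ = 1/(1 + K1/[H⁺] + K1K2/[H⁺]²) = 1/(1 + 10^+1.91 + 10^+0.59) = 0.01160
DIC = [CO2*]/α₀ = 3.301×10^-5 / 0.01160 = 2.844 mmol/kg
[CO3²⁻] = α₂·DIC; α₂ = 0.04515, so [CO3²⁻] = 0.04515 × 2.844 = 0.128 mmol/kg

[CO3²⁻] = 0.128 mmol/kg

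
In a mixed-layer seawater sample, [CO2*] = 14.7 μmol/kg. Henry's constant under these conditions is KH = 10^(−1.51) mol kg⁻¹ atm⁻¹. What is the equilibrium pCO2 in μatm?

pCO2 = 476 μatm

KH = 10^(−1.51) = 3.090×10^-2 mol kg⁻¹ atm⁻¹
pCO2 = [CO2*]/KH = 14.7×10^-6 / 3.090×10^-2 = 4.76×10^-4 atm = 476 μatm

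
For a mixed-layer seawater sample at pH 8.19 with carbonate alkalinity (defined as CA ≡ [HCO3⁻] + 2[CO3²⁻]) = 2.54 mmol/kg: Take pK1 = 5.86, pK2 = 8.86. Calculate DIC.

DIC = 2.17 mmol/kg

CA = [HCO3⁻] + 2[CO3²⁻] = (α₁ + 2α₂)·DIC
At pH 8.19: [H⁺]/K1 = 10^-2.33 = 0.0046774, K2/[H⁺] = 10^-0.67 = 0.21380
α₁ = 1/(1 + 0.0046774 + 0.21380) = 1/1.2185 = 0.8207; α₂ = α₁·K2/[H⁺] = 0.1755
α₁ + 2α₂ = 1.1716
DIC = CA / (α₁ + 2α₂) = 2.54 / 1.1716 = 2.17 mmol/kg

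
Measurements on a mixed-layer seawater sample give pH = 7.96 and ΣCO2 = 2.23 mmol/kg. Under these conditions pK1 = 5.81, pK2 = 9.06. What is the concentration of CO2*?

[CO2*] = 14.5 μmol/kg

α₀ = 1 / (1 + K1/[H⁺] + K1K2/[H⁺]²) = 1 / (1 + 10^+2.15 + 10^+1.05)
   = 1 / (1 + 141.25 + 11.220) = 1/153.47 = 0.006516
[CO2*] = α₀ × DIC = 0.006516 × 2.23 = 0.0145 mmol/kg = 14.5 μmol/kg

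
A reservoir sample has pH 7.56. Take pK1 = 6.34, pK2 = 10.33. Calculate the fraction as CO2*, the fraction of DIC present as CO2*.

α₀ = 0.0567

α₀ = 1 / (1 + K1/[H⁺] + K1K2/[H⁺]²) = 1 / (1 + 10^+1.22 + 10^-1.55)
   = 1 / (1 + 16.596 + 0.028184) = 1/17.624 = 0.05674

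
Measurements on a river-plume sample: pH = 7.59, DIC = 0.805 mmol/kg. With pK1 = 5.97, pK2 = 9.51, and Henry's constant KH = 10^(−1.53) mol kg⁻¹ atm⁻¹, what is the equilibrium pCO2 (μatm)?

α₀ = 1 / (1 + K1/[H⁺] + K1K2/[H⁺]²) = 1 / (1 + 10^+1.62 + 10^-0.30)
   = 1 / (1 + 41.687 + 0.50119) = 1/43.188 = 0.02315
[CO2*] = α₀ × DIC = 0.02315 × 0.805 = 0.01864 mmol/kg = 18.64 μmol/kg
pCO2 = [CO2*]/KH = 1.864×10^-5 / 2.951×10^-2 = 632 μatm

pCO2 = 632 μatm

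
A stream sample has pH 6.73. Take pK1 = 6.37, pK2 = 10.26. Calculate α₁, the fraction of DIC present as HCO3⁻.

α₁ = 0.696

α₁ = 1 / (1 + [H⁺]/K1 + K2/[H⁺]) = 1 / (1 + 10^-0.36 + 10^-3.53)
   = 1 / (1 + 0.43652 + 0.00029512) = 1/1.4368 = 0.6960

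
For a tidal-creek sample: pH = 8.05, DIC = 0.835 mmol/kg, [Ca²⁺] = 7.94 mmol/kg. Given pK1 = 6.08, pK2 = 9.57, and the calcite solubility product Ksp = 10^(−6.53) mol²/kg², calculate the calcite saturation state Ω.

α₂ = 1 / (1 + [H⁺]/K2 + [H⁺]²/(K1K2)) = 1 / (1 + 10^+1.52 + 10^-0.45)
   = 1 / (1 + 33.113 + 0.35481) = 1/34.468 = 0.02901
[CO3²⁻] = α₂ × DIC = 0.02901 × 0.835 = 0.02423 mmol/kg
Ksp = 10^(−6.53) = 2.951×10^-7
Ω = [Ca²⁺][CO3²⁻]/Ksp = (7.94×10^-3)(2.423×10^-5) / 2.951×10^-7 = 0.652

Ω = 0.652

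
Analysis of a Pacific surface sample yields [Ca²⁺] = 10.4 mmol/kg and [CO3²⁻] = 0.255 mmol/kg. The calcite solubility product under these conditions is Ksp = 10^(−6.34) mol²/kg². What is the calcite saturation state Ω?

Ksp = 10^(−6.34) = 4.571×10^-7
Ω = [Ca²⁺][CO3²⁻]/Ksp = (10.4×10^-3)(0.255×10^-3) / 4.571×10^-7 = 5.80

Ω = 5.80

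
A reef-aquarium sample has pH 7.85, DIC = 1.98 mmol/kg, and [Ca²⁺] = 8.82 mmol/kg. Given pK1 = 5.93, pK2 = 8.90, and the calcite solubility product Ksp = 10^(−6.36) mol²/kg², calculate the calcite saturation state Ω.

α₂ = 1 / (1 + [H⁺]/K2 + [H⁺]²/(K1K2)) = 1 / (1 + 10^+1.05 + 10^-0.87)
   = 1 / (1 + 11.220 + 0.13490) = 1/12.355 = 0.08094
[CO3²⁻] = α₂ × DIC = 0.08094 × 1.98 = 0.1603 mmol/kg
Ksp = 10^(−6.36) = 4.365×10^-7
Ω = [Ca²⁺][CO3²⁻]/Ksp = (8.82×10^-3)(1.603×10^-4) / 4.365×10^-7 = 3.24

Ω = 3.24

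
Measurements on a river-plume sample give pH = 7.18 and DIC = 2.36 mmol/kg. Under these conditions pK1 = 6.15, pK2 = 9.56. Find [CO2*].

α₀ = 1 / (1 + K1/[H⁺] + K1K2/[H⁺]²) = 1 / (1 + 10^+1.03 + 10^-1.35)
   = 1 / (1 + 10.715 + 0.044668) = 1/11.760 = 0.08504
[CO2*] = α₀ × DIC = 0.08504 × 2.36 = 0.201 mmol/kg

[CO2*] = 0.201 mmol/kg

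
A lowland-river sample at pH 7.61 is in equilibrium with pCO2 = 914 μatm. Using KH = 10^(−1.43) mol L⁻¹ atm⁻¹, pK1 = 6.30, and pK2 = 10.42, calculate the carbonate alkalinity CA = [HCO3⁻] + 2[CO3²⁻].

CA = 0.695 mmol/L

[CO2*] = KH · pCO2 = 10^(−1.43) × 914×10^-6 = 3.396×10^-5 mol/L
α₀ = 1/(1 + K1/[H⁺] + K1K2/[H⁺]²) = 1/(1 + 10^+1.31 + 10^-1.50) = 0.04662
DIC = [CO2*]/α₀ = 3.396×10^-5 / 0.04662 = 0.7284 mmol/L
CA = (α₁ + 2α₂)·DIC = (0.9519 + 2×0.001474) × 0.7284 = 0.695 mmol/L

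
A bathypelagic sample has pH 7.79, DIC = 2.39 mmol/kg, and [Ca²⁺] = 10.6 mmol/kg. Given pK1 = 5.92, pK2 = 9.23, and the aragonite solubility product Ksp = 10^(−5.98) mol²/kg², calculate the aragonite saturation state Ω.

α₂ = 1 / (1 + [H⁺]/K2 + [H⁺]²/(K1K2)) = 1 / (1 + 10^+1.44 + 10^-0.43)
   = 1 / (1 + 27.542 + 0.37154) = 1/28.914 = 0.03459
[CO3²⁻] = α₂ × DIC = 0.03459 × 2.39 = 0.08266 mmol/kg
Ksp = 10^(−5.98) = 1.047×10^-6
Ω = [Ca²⁺][CO3²⁻]/Ksp = (10.6×10^-3)(8.266×10^-5) / 1.047×10^-6 = 0.837

Ω = 0.837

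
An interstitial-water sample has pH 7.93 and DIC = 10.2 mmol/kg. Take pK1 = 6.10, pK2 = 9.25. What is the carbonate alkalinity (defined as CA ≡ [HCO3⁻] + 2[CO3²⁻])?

CA = [HCO3⁻] + 2[CO3²⁻] = (α₁ + 2α₂)·DIC
At pH 7.93: [H⁺]/K1 = 10^-1.83 = 0.014791, K2/[H⁺] = 10^-1.32 = 0.047863
α₁ = 1/(1 + 0.014791 + 0.047863) = 1/1.0627 = 0.9410; α₂ = α₁·K2/[H⁺] = 0.04504
α₁ + 2α₂ = 1.0311
CA = 1.0311 × 10.2 = 10.5 mmol/kg

CA = 10.5 mmol/kg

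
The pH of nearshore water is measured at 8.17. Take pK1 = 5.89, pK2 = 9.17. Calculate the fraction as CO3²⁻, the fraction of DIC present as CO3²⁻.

α₂ = 1 / (1 + [H⁺]/K2 + [H⁺]²/(K1K2)) = 1 / (1 + 10^+1.00 + 10^-1.28)
   = 1 / (1 + 10.000 + 0.052481) = 1/11.052 = 0.09048

α₂ = 0.0905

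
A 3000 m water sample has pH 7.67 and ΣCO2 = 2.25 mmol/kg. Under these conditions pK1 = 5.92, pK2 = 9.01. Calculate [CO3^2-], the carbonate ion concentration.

[CO3²⁻] = 0.0967 mmol/kg

α₂ = 1 / (1 + [H⁺]/K2 + [H⁺]²/(K1K2)) = 1 / (1 + 10^+1.34 + 10^-0.41)
   = 1 / (1 + 21.878 + 0.38905) = 1/23.267 = 0.04298
[CO3²⁻] = α₂ × DIC = 0.04298 × 2.25 = 0.0967 mmol/kg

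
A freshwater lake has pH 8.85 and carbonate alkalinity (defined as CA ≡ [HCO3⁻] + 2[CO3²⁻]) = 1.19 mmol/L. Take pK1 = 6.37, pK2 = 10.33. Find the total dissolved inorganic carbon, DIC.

DIC = 1.16 mmol/L

CA = [HCO3⁻] + 2[CO3²⁻] = (α₁ + 2α₂)·DIC
At pH 8.85: [H⁺]/K1 = 10^-2.48 = 0.0033113, K2/[H⁺] = 10^-1.48 = 0.033113
α₁ = 1/(1 + 0.0033113 + 0.033113) = 1/1.0364 = 0.9649; α₂ = α₁·K2/[H⁺] = 0.03195
α₁ + 2α₂ = 1.0288
DIC = CA / (α₁ + 2α₂) = 1.19 / 1.0288 = 1.16 mmol/L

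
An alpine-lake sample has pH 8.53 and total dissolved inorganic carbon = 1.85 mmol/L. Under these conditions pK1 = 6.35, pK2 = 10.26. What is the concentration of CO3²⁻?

[CO3²⁻] = 0.0336 mmol/L

α₂ = 1 / (1 + [H⁺]/K2 + [H⁺]²/(K1K2)) = 1 / (1 + 10^+1.73 + 10^-0.45)
   = 1 / (1 + 53.703 + 0.35481) = 1/55.058 = 0.01816
[CO3²⁻] = α₂ × DIC = 0.01816 × 1.85 = 0.0336 mmol/L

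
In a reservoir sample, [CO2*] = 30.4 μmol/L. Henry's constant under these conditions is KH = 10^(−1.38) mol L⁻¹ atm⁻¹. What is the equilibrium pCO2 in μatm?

pCO2 = 729 μatm

KH = 10^(−1.38) = 4.169×10^-2 mol L⁻¹ atm⁻¹
pCO2 = [CO2*]/KH = 30.4×10^-6 / 4.169×10^-2 = 7.29×10^-4 atm = 729 μatm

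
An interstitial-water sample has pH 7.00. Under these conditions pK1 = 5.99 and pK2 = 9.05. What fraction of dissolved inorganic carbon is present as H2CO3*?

α₀ = 0.0883

α₀ = 1 / (1 + K1/[H⁺] + K1K2/[H⁺]²) = 1 / (1 + 10^+1.01 + 10^-1.04)
   = 1 / (1 + 10.233 + 0.091201) = 1/11.324 = 0.08831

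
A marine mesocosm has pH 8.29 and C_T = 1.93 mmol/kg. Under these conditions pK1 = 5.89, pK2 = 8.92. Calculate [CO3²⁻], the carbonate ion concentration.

[CO3²⁻] = 0.365 mmol/kg

α₂ = 1 / (1 + [H⁺]/K2 + [H⁺]²/(K1K2)) = 1 / (1 + 10^+0.63 + 10^-1.77)
   = 1 / (1 + 4.2658 + 0.016982) = 1/5.2828 = 0.1893
[CO3²⁻] = α₂ × DIC = 0.1893 × 1.93 = 0.365 mmol/kg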